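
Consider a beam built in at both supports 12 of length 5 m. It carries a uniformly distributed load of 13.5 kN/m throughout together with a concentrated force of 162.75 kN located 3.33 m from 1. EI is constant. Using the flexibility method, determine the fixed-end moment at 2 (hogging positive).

Release both end moments; the primary structure is a simply-supported span 12 with redundants M_1 and M_2.
Simple-span end rotations at 1 and 2 under the given loads:
  at 1: UDL 13.5: wL³/(24EI) = 70.31/EI
  at 2: UDL 13.5: wL³/(24EI) = 70.31/EI
  at 1: point load 162.75 at a = 3.33: Pab(L + b)/(6LEI) = 201.2/EI
  at 2: point load 162.75 at a = 3.33: Pab(L + a)/(6LEI) = 251.3/EI
  θ_10 = 271.5/EI,  θ_20 = 321.6/EI
Flexibility coefficients: a unit moment at one end gives L/(3EI) there and L/(6EI) at the far end, so f₁₁ = f₂₂ = 1.667/EI and f₁₂ = f₂₁ = 0.8333/EI.
Compatibility — zero rotation at each built-in end:
  1.667 M_1 + 0.8333 M_2 = 271.5
  0.8333 M_1 + 1.667 M_2 = 321.6
Solving the pair gives M_1 = 88.58 kN·m and M_2 = 148.7 kN·m (hogging).

M_2 = 148.7 kN·m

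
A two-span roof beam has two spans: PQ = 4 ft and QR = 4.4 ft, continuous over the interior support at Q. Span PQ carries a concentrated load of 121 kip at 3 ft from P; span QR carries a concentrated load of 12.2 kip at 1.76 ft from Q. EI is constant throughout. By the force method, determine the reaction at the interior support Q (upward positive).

R_Q = 118.7 kip

Release continuity at Q by inserting a hinge; the redundant is the internal moment M_Q. The primary structure is two simply-supported spans PQ and QR.
Discontinuity in slope at Q on the released structure — sum the simple-span end rotations:
  span PQ: point load 121 at a = 3: Pab(L + a)/(6LEI) = 105.9/EI
  span QR: point load 12.2 at a = 1.76: Pab(L + b)/(6LEI) = 15.12/EI
  relative rotation θ_0 = (105.9 + 15.12)/EI = 121/EI
A unit hogging moment at Q produces rotation L₁/(3EI) + L₂/(3EI) = 2.8/EI.
Slope continuity at Q: θ_0 = M_Q·2.8/EI, so M_Q = 121/2.8 = 43.21 kip·ft (hogging).
Span PQ, ΣM about P with M_Q applied at Q: R_Q^{PQ}·4 = 363 + 43.21, so R_Q^{PQ} = 101.6 kip and R_P = 121 − 101.6 = 19.45 kip.
Span QR, ΣM about R: R_Q^{QR}·4.4 = 32.21 + 43.21, so R_Q^{QR} = 17.14 kip and R_R = 12.2 − 17.14 = -4.941 kip.
R_Q = 101.6 + 17.14 = 118.7 kip.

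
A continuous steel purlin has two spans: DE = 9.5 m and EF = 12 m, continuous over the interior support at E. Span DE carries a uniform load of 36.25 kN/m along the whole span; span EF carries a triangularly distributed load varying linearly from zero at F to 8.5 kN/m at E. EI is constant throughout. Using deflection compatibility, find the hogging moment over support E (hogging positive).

M_E = 226.2 kN·m

Take M_E as the redundant. Released structure: two simple spans DE and EF with a hinge at E.
End slopes at the hinge E, treating each span as simply supported:
  span DE: UDL 36.25: wL³/(24EI) = 1295/EI
  span EF: triangular load, peak 8.5: w₀L³/(45EI) = 326.4/EI
  relative rotation θ_0 = (1295 + 326.4)/EI = 1621/EI
A unit hogging moment at E produces rotation L₁/(3EI) + L₂/(3EI) = 7.167/EI.
Compatibility: M_E·(L₁+L₂)/(3EI) = θ_0, giving M_E = 226.2 kN·m (hogging).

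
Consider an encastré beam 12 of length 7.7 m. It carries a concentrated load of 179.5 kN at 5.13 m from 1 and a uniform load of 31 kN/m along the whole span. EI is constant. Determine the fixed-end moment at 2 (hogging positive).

M_2 = 357.9 kN·m

Release both end moments; the primary structure is a simply-supported span 12 with redundants M_1 and M_2.
End rotations of the released simple span under the applied load (×1/EI):
  at 1: point load 179.5 at a = 5.13: Pab(L + b)/(6LEI) = 526.1/EI
  at 2: point load 179.5 at a = 5.13: Pab(L + a)/(6LEI) = 657.2/EI
  at 1: UDL 31: wL³/(24EI) = 589.7/EI
  at 2: UDL 31: wL³/(24EI) = 589.7/EI
  θ_10 = 1116/EI,  θ_20 = 1247/EI
Flexibility coefficients: a unit moment at one end gives L/(3EI) there and L/(6EI) at the far end, so f₁₁ = f₂₂ = 2.567/EI and f₁₂ = f₂₁ = 1.283/EI.
Compatibility — zero rotation at each built-in end:
  2.567 M_1 + 1.283 M_2 = 1116
  1.283 M_1 + 2.567 M_2 = 1247
Solving the pair gives M_1 = 255.7 kN·m and M_2 = 357.9 kN·m (hogging).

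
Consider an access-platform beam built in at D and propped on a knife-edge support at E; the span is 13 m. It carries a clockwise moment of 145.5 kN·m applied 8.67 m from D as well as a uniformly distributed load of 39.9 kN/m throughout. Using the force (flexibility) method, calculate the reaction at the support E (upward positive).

Choose R_E as the redundant. The primary structure is the cantilever fixed at D.
Deflection at E on the released cantilever, summing each load's contribution:
  clockwise couple 145.5 at a = 8.67: M₀a(2L − a)/(2EI) = 10931/EI
  UDL 39.9: wL⁴/(8EI) = 142448/EI
  δ_0 = 153379/EI
Flexibility coefficient — unit upward force at E: δ_{EE} = L³/(3EI) = 732.3/EI.
Compatibility at E: δ_0 − R_E·δ_{EE} = 0, so R_E = 153379/732.3 = 209.4 kN.

R_E = 209.4 kN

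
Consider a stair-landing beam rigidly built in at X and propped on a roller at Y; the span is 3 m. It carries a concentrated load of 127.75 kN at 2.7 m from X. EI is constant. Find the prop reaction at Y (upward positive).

R_Y = 108.7 kN

Remove the prop at Y; the released (primary) structure is a cantilever built in at X.
Free-end deflection of the primary structure under the applied loading (downward +):
  point load 127.75 at a = 2.7: Pa²(3L − a)/(6EI) = 977.9/EI
Flexibility coefficient — unit upward force at Y: δ_{YY} = L³/(3EI) = 9/EI.
The prop prevents deflection at Y: R_Y = δ_0/δ_{YY} = 977.9/9 = 108.7 kN.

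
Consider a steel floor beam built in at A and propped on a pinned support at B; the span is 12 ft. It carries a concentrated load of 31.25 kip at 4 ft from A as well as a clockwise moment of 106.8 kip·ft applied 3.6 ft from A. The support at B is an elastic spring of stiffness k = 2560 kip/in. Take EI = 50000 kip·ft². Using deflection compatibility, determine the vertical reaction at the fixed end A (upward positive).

R_A = 19.84 kip

Remove the prop at B; the released (primary) structure is a cantilever built in at A.
Free-end deflection of the primary structure under the applied loading (downward +):
  point load 31.25 at a = 4: Pa²(3L − a)/(6EI) = 2667/EI
  clockwise couple 106.8 at a = 3.6: M₀a(2L − a)/(2EI) = 3922/EI
  δ_0 = 6588/EI
Flexibility coefficient — unit upward force at B: δ_{BB} = L³/(3EI) = 576/EI.
With EI = 50000 kip·ft²: δ_0 = 0.13177 ft and δ_{BB} = 0.01152 ft/kip.
Compatibility — the spring shortens by R_B/k under the reaction it provides: δ_0 − R_B·δ_{BB} = R_B/k. With 1/k = 1/(2560×12) ft/kip = 0.000033 ft/kip, R_B = δ_0 / (δ_{BB} + 1/k) = 0.13177 / (0.01152 + 0.000033) = 11.41 kip.
Vertical equilibrium: R_A = ΣP − R_B = 31.25 − 11.41 = 19.84 kip.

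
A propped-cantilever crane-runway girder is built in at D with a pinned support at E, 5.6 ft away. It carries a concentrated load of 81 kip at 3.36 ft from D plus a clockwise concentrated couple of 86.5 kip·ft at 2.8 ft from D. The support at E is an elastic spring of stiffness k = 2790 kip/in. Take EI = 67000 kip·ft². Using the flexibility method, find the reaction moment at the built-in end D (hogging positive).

Remove the prop at E; the released (primary) structure is a cantilever built in at D.
Free-end deflection of the primary structure under the applied loading (downward +):
  point load 81 at a = 3.36: Pa²(3L − a)/(6EI) = 2048/EI
  clockwise couple 86.5 at a = 2.8: M₀a(2L − a)/(2EI) = 1017/EI
  δ_0 = 3066/EI
Flexibility coefficient — unit upward force at E: δ_{EE} = L³/(3EI) = 58.54/EI.
With EI = 67000 kip·ft²: δ_0 = 0.045756 ft and δ_{EE} = 0.000874 ft/kip.
Compatibility — the spring shortens by R_E/k under the reaction it provides: δ_0 − R_E·δ_{EE} = R_E/k. With 1/k = 1/(2790×12) ft/kip = 0.00003 ft/kip, R_E = δ_0 / (δ_{EE} + 1/k) = 0.045756 / (0.000874 + 0.00003) = 50.64 kip.
Moment equilibrium about D: M_D = Σ(load moments about D) − R_E·L = 358.7 − 50.64×5.6 = 75.09 kip·ft.

M_D = 75.09 kip·ft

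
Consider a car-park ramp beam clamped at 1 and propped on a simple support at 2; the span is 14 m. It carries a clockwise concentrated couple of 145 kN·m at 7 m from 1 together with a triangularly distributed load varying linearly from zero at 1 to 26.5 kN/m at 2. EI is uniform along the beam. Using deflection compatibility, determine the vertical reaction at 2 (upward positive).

Release the roller at 2. Primary structure: cantilever fixed at 1.
Free-end deflection of the primary structure under the applied loading (downward +):
  clockwise couple 145 at a = 7: M₀a(2L − a)/(2EI) = 10658/EI
  triangular load, peak 26.5 at the free end: 11w₀L⁴/(120EI) = 93319/EI
  δ_0 = 103976/EI
Tip deflection under a unit load at 2: L³/(3EI) = 914.7/EI.
Compatibility at 2: δ_0 − R_2·δ_{22} = 0, so R_2 = 103976/914.7 = 113.7 kN.

R_2 = 113.7 kN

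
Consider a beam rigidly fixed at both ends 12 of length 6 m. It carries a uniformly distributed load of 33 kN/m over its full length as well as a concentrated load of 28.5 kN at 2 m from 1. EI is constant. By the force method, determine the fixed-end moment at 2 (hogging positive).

Release both end moments; the primary structure is a simply-supported span 12 with redundants M_1 and M_2.
Simple-span end rotations at 1 and 2 under the given loads:
  at 1: UDL 33: wL³/(24EI) = 297/EI
  at 2: UDL 33: wL³/(24EI) = 297/EI
  at 1: point load 28.5 at a = 2: Pab(L + b)/(6LEI) = 63.33/EI
  at 2: point load 28.5 at a = 2: Pab(L + a)/(6LEI) = 50.67/EI
  θ_10 = 360.3/EI,  θ_20 = 347.7/EI
Flexibility coefficients: a unit moment at one end gives L/(3EI) there and L/(6EI) at the far end, so f₁₁ = f₂₂ = 2/EI and f₁₂ = f₂₁ = 1/EI.
Compatibility — zero rotation at each built-in end:
  2 M_1 + 1 M_2 = 360.3
  1 M_1 + 2 M_2 = 347.7
Solving the pair gives M_1 = 124.3 kN·m and M_2 = 111.7 kN·m (hogging).

M_2 = 111.7 kN·m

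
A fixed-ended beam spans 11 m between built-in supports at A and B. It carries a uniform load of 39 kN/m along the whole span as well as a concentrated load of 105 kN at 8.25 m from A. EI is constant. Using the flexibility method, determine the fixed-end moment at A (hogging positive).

Take the two fixed-end moments M_A, M_B as redundants; the released structure is the simple span AB.
End rotations of the released simple span under the applied load (×1/EI):
  at A: UDL 39: wL³/(24EI) = 2163/EI
  at B: UDL 39: wL³/(24EI) = 2163/EI
  at A: point load 105 at a = 8.25: Pab(L + b)/(6LEI) = 496.3/EI
  at B: point load 105 at a = 8.25: Pab(L + a)/(6LEI) = 694.8/EI
  θ_A0 = 2659/EI,  θ_B0 = 2858/EI
Flexibility coefficients: a unit moment at one end gives L/(3EI) there and L/(6EI) at the far end, so f₁₁ = f₂₂ = 3.667/EI and f₁₂ = f₂₁ = 1.833/EI.
Compatibility — zero rotation at each built-in end:
  3.667 M_A + 1.833 M_B = 2659
  1.833 M_A + 3.667 M_B = 2858
Solving the pair gives M_A = 447.4 kN·m and M_B = 555.7 kN·m (hogging).

M_A = 447.4 kN·m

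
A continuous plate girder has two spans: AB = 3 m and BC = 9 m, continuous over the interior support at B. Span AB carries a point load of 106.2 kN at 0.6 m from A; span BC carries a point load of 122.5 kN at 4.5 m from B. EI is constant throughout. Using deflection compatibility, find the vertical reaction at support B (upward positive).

Insert a hinge at B; M_B is the redundant, and each span becomes simply supported.
Rotations at B on the released spans (each span's end-slope, ×1/EI):
  span AB: point load 106.2 at a = 0.6: Pab(L + a)/(6LEI) = 30.59/EI
  span BC: point load 122.5 at a = 4.5: Pab(L + b)/(6LEI) = 620.2/EI
  relative rotation θ_0 = (30.59 + 620.2)/EI = 650.7/EI
A unit hogging moment at B produces rotation L₁/(3EI) + L₂/(3EI) = 4/EI.
Slope continuity at B: θ_0 = M_B·4/EI, so M_B = 650.7/4 = 162.7 kN·m (hogging).
Span AB, ΣM about A with M_B applied at B: R_B^{AB}·3 = 63.72 + 162.7, so R_B^{AB} = 75.47 kN and R_A = 106.2 − 75.47 = 30.73 kN.
Span BC, ΣM about C: R_B^{BC}·9 = 551.2 + 162.7, so R_B^{BC} = 79.33 kN and R_C = 122.5 − 79.33 = 43.17 kN.
R_B = 75.47 + 79.33 = 154.8 kN.

R_B = 154.8 kN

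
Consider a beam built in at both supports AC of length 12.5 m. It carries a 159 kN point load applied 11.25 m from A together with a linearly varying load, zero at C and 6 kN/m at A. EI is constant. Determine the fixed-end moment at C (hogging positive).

Release both end moments; the primary structure is a simply-supported span AC with redundants M_A and M_C.
End rotations of the released simple span under the applied load (×1/EI):
  at A: point load 159 at a = 11.25: Pab(L + b)/(6LEI) = 409.9/EI
  at C: point load 159 at a = 11.25: Pab(L + a)/(6LEI) = 708/EI
  at A: triangular load, peak 6: w₀L³/(45EI) = 260.4/EI
  at C: triangular load, peak 6: 7w₀L³/(360EI) = 227.9/EI
  θ_A0 = 670.3/EI,  θ_C0 = 935.9/EI
Flexibility coefficients: a unit moment at one end gives L/(3EI) there and L/(6EI) at the far end, so f₁₁ = f₂₂ = 4.167/EI and f₁₂ = f₂₁ = 2.083/EI.
Compatibility — zero rotation at each built-in end:
  4.167 M_A + 2.083 M_C = 670.3
  2.083 M_A + 4.167 M_C = 935.9
Solving the pair gives M_A = 64.76 kN·m and M_C = 192.2 kN·m (hogging).

M_C = 192.2 kN·m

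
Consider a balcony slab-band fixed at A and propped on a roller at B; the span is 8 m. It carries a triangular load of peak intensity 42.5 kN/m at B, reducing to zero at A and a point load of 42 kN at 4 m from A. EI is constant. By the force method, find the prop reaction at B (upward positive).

Remove the prop at B; the released (primary) structure is a cantilever built in at A.
Downward deflection at the released point B due to the loads:
  triangular load, peak 42.5 at the free end: 11w₀L⁴/(120EI) = 15957/EI
  point load 42 at a = 4: Pa²(3L − a)/(6EI) = 2240/EI
  δ_0 = 18197/EI
Flexibility coefficient — unit upward force at B: δ_{BB} = L³/(3EI) = 170.7/EI.
Compatibility at B: δ_0 − R_B·δ_{BB} = 0, so R_B = 18197/170.7 = 106.6 kN.

R_B = 106.6 kN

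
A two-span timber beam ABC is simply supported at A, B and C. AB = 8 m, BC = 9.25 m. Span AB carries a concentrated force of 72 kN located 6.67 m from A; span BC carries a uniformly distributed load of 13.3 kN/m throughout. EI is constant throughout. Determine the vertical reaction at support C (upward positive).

R_C = 49.6 kN

Insert a hinge at B; M_B is the redundant, and each span becomes simply supported.
Rotations at B on the released spans (each span's end-slope, ×1/EI):
  span AB: point load 72 at a = 6.67: Pab(L + a)/(6LEI) = 195.2/EI
  span BC: UDL 13.3: wL³/(24EI) = 438.6/EI
  relative rotation θ_0 = (195.2 + 438.6)/EI = 633.8/EI
A unit hogging moment at B produces rotation L₁/(3EI) + L₂/(3EI) = 5.75/EI.
Compatibility: M_B·(L₁+L₂)/(3EI) = θ_0, giving M_B = 110.2 kN·m (hogging).
Span BC, ΣM about C: R_B^{BC}·9.25 = 569 + 110.2, so R_B^{BC} = 73.43 kN and R_C = 123 − 73.43 = 49.6 kN.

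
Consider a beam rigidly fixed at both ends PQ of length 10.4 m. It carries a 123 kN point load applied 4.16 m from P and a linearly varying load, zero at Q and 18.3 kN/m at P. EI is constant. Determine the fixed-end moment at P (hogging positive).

Take the two fixed-end moments M_P, M_Q as redundants; the released structure is the simple span PQ.
Simple-span end rotations at P and Q under the given loads:
  at P: point load 123 at a = 4.16: Pab(L + b)/(6LEI) = 851.4/EI
  at Q: point load 123 at a = 4.16: Pab(L + a)/(6LEI) = 745/EI
  at P: triangular load, peak 18.3: w₀L³/(45EI) = 457.4/EI
  at Q: triangular load, peak 18.3: 7w₀L³/(360EI) = 400.3/EI
  θ_P0 = 1309/EI,  θ_Q0 = 1145/EI
Flexibility coefficients: a unit moment at one end gives L/(3EI) there and L/(6EI) at the far end, so f₁₁ = f₂₂ = 3.467/EI and f₁₂ = f₂₁ = 1.733/EI.
Compatibility — zero rotation at each built-in end:
  3.467 M_P + 1.733 M_Q = 1309
  1.733 M_P + 3.467 M_Q = 1145
Solving the pair gives M_P = 283.2 kN·m and M_Q = 188.8 kN·m (hogging).

M_P = 283.2 kN·m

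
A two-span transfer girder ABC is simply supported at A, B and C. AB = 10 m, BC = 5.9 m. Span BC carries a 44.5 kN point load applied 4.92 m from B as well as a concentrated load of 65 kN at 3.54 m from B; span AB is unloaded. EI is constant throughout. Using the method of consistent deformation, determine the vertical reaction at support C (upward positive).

R_C = 70.72 kN

Take M_B as the redundant. Released structure: two simple spans AB and BC with a hinge at B.
Discontinuity in slope at B on the released structure — sum the simple-span end rotations:
  span BC: point load 44.5 at a = 4.92: Pab(L + b)/(6LEI) = 41.7/EI
  span BC: point load 65 at a = 3.54: Pab(L + b)/(6LEI) = 126.7/EI
  relative rotation θ_0 = (0 + 168.4)/EI = 168.4/EI
A unit hogging moment at B produces rotation L₁/(3EI) + L₂/(3EI) = 5.3/EI.
Slope continuity at B: θ_0 = M_B·5.3/EI, so M_B = 168.4/5.3 = 31.78 kN·m (hogging).
Span BC, ΣM about C: R_B^{BC}·5.9 = 197 + 31.78, so R_B^{BC} = 38.78 kN and R_C = 109.5 − 38.78 = 70.72 kN.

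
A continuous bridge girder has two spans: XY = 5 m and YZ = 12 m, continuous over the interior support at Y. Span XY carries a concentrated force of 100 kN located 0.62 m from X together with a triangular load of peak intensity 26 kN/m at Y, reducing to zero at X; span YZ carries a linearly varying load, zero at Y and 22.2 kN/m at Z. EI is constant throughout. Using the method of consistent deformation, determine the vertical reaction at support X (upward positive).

Take M_Y as the redundant. Released structure: two simple spans XY and YZ with a hinge at Y.
Discontinuity in slope at Y on the released structure — sum the simple-span end rotations:
  span XY: point load 100 at a = 0.62: Pab(L + a)/(6LEI) = 50.87/EI
  span XY: triangular load, peak 26: w₀L³/(45EI) = 72.22/EI
  span YZ: triangular load, peak 22.2: 7w₀L³/(360EI) = 745.9/EI
  relative rotation θ_0 = (123.1 + 745.9)/EI = 869/EI
A unit hogging moment at Y produces rotation L₁/(3EI) + L₂/(3EI) = 5.667/EI.
Compatibility: M_Y·(L₁+L₂)/(3EI) = θ_0, giving M_Y = 153.4 kN·m (hogging).
Span XY, ΣM about X with M_Y applied at Y: R_Y^{XY}·5 = 278.7 + 153.4, so R_Y^{XY} = 86.4 kN and R_X = 165 − 86.4 = 78.6 kN.

R_X = 78.6 kN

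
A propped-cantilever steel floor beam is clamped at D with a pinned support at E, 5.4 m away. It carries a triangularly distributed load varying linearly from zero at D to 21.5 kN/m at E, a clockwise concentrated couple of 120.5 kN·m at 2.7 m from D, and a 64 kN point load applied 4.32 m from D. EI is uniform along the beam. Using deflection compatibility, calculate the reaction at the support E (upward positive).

Choose R_E as the redundant. The primary structure is the cantilever fixed at D.
Primary-structure tip deflection at E by superposition:
  triangular load, peak 21.5 at the free end: 11w₀L⁴/(120EI) = 1676/EI
  clockwise couple 120.5 at a = 2.7: M₀a(2L − a)/(2EI) = 1318/EI
  point load 64 at a = 4.32: Pa²(3L − a)/(6EI) = 2365/EI
  δ_0 = 5358/EI
Tip deflection under a unit load at E: L³/(3EI) = 52.49/EI.
The prop prevents deflection at E: R_E = δ_0/δ_{EE} = 5358/52.49 = 102.1 kN.

R_E = 102.1 kN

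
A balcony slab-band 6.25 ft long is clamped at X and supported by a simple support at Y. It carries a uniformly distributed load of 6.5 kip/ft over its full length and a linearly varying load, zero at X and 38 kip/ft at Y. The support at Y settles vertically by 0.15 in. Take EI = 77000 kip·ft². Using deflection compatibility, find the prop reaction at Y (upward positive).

Release the roller at Y. Primary structure: cantilever fixed at X.
Free-end deflection of the primary structure under the applied loading (downward +):
  UDL 6.5: wL⁴/(8EI) = 1240/EI
  triangular load, peak 38 at the free end: 11w₀L⁴/(120EI) = 5315/EI
  δ_0 = 6555/EI
Tip deflection under a unit load at Y: L³/(3EI) = 81.38/EI.
With EI = 77000 kip·ft²: δ_0 = 0.085129 ft and δ_{YY} = 0.001057 ft/kip.
Compatibility — the beam at Y must follow the support down by 0.0125 ft: δ_0 − R_Y·δ_{YY} = 0.0125, so R_Y = (0.085129 − 0.0125)/0.001057 = 68.72 kip.

R_Y = 68.72 kip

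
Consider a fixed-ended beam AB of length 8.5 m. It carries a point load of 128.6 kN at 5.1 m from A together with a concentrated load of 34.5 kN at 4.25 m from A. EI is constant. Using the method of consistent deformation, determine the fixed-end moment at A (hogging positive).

M_A = 141.6 kN·m

Release both end moments; the primary structure is a simply-supported span AB with redundants M_A and M_B.
End rotations of the released simple span under the applied load (×1/EI):
  at A: point load 128.6 at a = 5.1: Pab(L + b)/(6LEI) = 520.3/EI
  at B: point load 128.6 at a = 5.1: Pab(L + a)/(6LEI) = 594.6/EI
  at A: point load 34.5 at a = 4.25: Pab(L + b)/(6LEI) = 155.8/EI
  at B: point load 34.5 at a = 4.25: Pab(L + a)/(6LEI) = 155.8/EI
  θ_A0 = 676.1/EI,  θ_B0 = 750.4/EI
Flexibility coefficients: a unit moment at one end gives L/(3EI) there and L/(6EI) at the far end, so f₁₁ = f₂₂ = 2.833/EI and f₁₂ = f₂₁ = 1.417/EI.
Compatibility — zero rotation at each built-in end:
  2.833 M_A + 1.417 M_B = 676.1
  1.417 M_A + 2.833 M_B = 750.4
Solving the pair gives M_A = 141.6 kN·m and M_B = 194.1 kN·m (hogging).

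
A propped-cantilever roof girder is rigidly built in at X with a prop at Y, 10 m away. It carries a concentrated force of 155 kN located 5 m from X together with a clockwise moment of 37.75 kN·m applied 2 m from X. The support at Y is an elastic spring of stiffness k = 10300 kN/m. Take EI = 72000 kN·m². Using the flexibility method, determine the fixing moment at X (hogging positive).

Release the roller at Y. Primary structure: cantilever fixed at X.
Downward deflection at the released point Y due to the loads:
  point load 155 at a = 5: Pa²(3L − a)/(6EI) = 16146/EI
  clockwise couple 37.75 at a = 2: M₀a(2L − a)/(2EI) = 679.5/EI
  δ_0 = 16825/EI
Flexibility coefficient — unit upward force at Y: δ_{YY} = L³/(3EI) = 333.3/EI.
With EI = 72000 kN·m²: δ_0 = 0.23369 m and δ_{YY} = 0.00463 m/kN.
Compatibility — the spring shortens by R_Y/k under the reaction it provides: δ_0 − R_Y·δ_{YY} = R_Y/k. With 1/k = 0.000097 m/kN, R_Y = δ_0 / (δ_{YY} + 1/k) = 0.23369 / (0.00463 + 0.000097) = 49.44 kN.
Moment equilibrium about X: M_X = Σ(load moments about X) − R_Y·L = 812.8 − 49.44×10 = 318.4 kN·m.

M_X = 318.4 kN·m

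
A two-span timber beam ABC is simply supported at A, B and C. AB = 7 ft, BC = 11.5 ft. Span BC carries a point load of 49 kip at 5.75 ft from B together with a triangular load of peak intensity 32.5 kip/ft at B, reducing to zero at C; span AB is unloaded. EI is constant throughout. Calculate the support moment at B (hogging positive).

M_B = 243.8 kip·ft

Release continuity at B by inserting a hinge; the redundant is the internal moment M_B. The primary structure is two simply-supported spans AB and BC.
Discontinuity in slope at B on the released structure — sum the simple-span end rotations:
  span BC: point load 49 at a = 5.75: Pab(L + b)/(6LEI) = 405/EI
  span BC: triangular load, peak 32.5: w₀L³/(45EI) = 1098/EI
  relative rotation θ_0 = (0 + 1503)/EI = 1503/EI
A unit hogging moment at B produces rotation L₁/(3EI) + L₂/(3EI) = 6.167/EI.
Slope continuity at B: θ_0 = M_B·6.167/EI, so M_B = 1503/6.167 = 243.8 kip·ft (hogging).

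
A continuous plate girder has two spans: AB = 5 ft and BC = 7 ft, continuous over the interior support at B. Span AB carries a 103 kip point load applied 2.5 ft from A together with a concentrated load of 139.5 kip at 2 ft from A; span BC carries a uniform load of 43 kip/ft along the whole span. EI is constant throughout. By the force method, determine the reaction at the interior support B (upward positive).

R_B = 341 kip

Insert a hinge at B; M_B is the redundant, and each span becomes simply supported.
Rotations at B on the released spans (each span's end-slope, ×1/EI):
  span AB: point load 103 at a = 2.5: Pab(L + a)/(6LEI) = 160.9/EI
  span AB: point load 139.5 at a = 2: Pab(L + a)/(6LEI) = 195.3/EI
  span BC: UDL 43: wL³/(24EI) = 614.5/EI
  relative rotation θ_0 = (356.2 + 614.5)/EI = 970.8/EI
A unit hogging moment at B produces rotation L₁/(3EI) + L₂/(3EI) = 4/EI.
Compatibility: M_B·(L₁+L₂)/(3EI) = θ_0, giving M_B = 242.7 kip·ft (hogging).
Span AB, ΣM about A with M_B applied at B: R_B^{AB}·5 = 536.5 + 242.7, so R_B^{AB} = 155.8 kip and R_A = 242.5 − 155.8 = 86.66 kip.
Span BC, ΣM about C: R_B^{BC}·7 = 1054 + 242.7, so R_B^{BC} = 185.2 kip and R_C = 301 − 185.2 = 115.8 kip.
R_B = 155.8 + 185.2 = 341 kip.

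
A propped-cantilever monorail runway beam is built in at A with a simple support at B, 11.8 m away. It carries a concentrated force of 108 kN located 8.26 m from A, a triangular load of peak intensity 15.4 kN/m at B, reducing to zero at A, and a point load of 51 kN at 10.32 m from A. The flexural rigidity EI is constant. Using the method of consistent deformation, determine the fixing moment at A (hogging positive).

M_A = 336.2 kN·m

Remove the prop at B; the released (primary) structure is a cantilever built in at A.
Deflection at B on the released cantilever, summing each load's contribution:
  point load 108 at a = 8.26: Pa²(3L − a)/(6EI) = 33331/EI
  triangular load, peak 15.4 at the free end: 11w₀L⁴/(120EI) = 27369/EI
  point load 51 at a = 10.32: Pa²(3L − a)/(6EI) = 22704/EI
  δ_0 = 83404/EI
Flexibility coefficient — unit upward force at B: δ_{BB} = L³/(3EI) = 547.7/EI.
Compatibility at B: δ_0 − R_B·δ_{BB} = 0, so R_B = 83404/547.7 = 152.3 kN.
Moment equilibrium about A: M_A = Σ(load moments about A) − R_B·L = 2133 − 152.3×11.8 = 336.2 kN·m.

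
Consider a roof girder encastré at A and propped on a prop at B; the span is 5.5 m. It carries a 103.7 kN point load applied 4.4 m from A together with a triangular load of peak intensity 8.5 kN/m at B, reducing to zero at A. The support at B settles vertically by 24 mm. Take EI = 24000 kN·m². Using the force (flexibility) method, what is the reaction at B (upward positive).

Choose R_B as the redundant. The primary structure is the cantilever fixed at A.
Deflection at B on the released cantilever, summing each load's contribution:
  point load 103.7 at a = 4.4: Pa²(3L − a)/(6EI) = 4049/EI
  triangular load, peak 8.5 at the free end: 11w₀L⁴/(120EI) = 713/EI
  δ_0 = 4762/EI
Tip deflection under a unit load at B: L³/(3EI) = 55.46/EI.
With EI = 24000 kN·m²: δ_0 = 0.1984 m and δ_{BB} = 0.002311 m/kN.
Compatibility — the beam at B must follow the support down by 0.024 m: δ_0 − R_B·δ_{BB} = 0.024, so R_B = (0.1984 − 0.024)/0.002311 = 75.47 kN.

R_B = 75.47 kN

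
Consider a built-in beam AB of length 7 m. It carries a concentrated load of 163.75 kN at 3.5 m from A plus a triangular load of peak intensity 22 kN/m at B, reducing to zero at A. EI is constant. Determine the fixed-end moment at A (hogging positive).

M_A = 179.2 kN·m

Take the two fixed-end moments M_A, M_B as redundants; the released structure is the simple span AB.
End rotations of the released simple span under the applied load (×1/EI):
  at A: point load 163.75 at a = 3.5: Pab(L + b)/(6LEI) = 501.5/EI
  at B: point load 163.75 at a = 3.5: Pab(L + a)/(6LEI) = 501.5/EI
  at A: triangular load, peak 22: 7w₀L³/(360EI) = 146.7/EI
  at B: triangular load, peak 22: w₀L³/(45EI) = 167.7/EI
  θ_A0 = 648.2/EI,  θ_B0 = 669.2/EI
Flexibility coefficients: a unit moment at one end gives L/(3EI) there and L/(6EI) at the far end, so f₁₁ = f₂₂ = 2.333/EI and f₁₂ = f₂₁ = 1.167/EI.
Compatibility — zero rotation at each built-in end:
  2.333 M_A + 1.167 M_B = 648.2
  1.167 M_A + 2.333 M_B = 669.2
Solving the pair gives M_A = 179.2 kN·m and M_B = 197.2 kN·m (hogging).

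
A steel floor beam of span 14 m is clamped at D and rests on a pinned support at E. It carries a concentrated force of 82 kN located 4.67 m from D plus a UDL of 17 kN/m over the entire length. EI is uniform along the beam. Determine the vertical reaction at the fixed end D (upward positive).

Remove the prop at E; the released (primary) structure is a cantilever built in at D.
Deflection at E on the released cantilever, summing each load's contribution:
  point load 82 at a = 4.67: Pa²(3L − a)/(6EI) = 11126/EI
  UDL 17: wL⁴/(8EI) = 81634/EI
  δ_0 = 92760/EI
Flexibility coefficient — unit upward force at E: δ_{EE} = L³/(3EI) = 914.7/EI.
Compatibility at E: δ_0 − R_E·δ_{EE} = 0, so R_E = 92760/914.7 = 101.4 kN.
Vertical equilibrium: R_D = ΣP − R_E = 320 − 101.4 = 218.6 kN.

R_D = 218.6 kN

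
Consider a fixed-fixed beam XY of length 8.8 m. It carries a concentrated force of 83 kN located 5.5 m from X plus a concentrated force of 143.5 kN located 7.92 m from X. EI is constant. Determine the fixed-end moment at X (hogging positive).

Take the two fixed-end moments M_X, M_Y as redundants; the released structure is the simple span XY.
Simple-span end rotations at X and Y under the given loads:
  at X: point load 83 at a = 5.5: Pab(L + b)/(6LEI) = 345.2/EI
  at Y: point load 83 at a = 5.5: Pab(L + a)/(6LEI) = 408/EI
  at X: point load 143.5 at a = 7.92: Pab(L + b)/(6LEI) = 183.4/EI
  at Y: point load 143.5 at a = 7.92: Pab(L + a)/(6LEI) = 316.7/EI
  θ_X0 = 528.6/EI,  θ_Y0 = 724.7/EI
Flexibility coefficients: a unit moment at one end gives L/(3EI) there and L/(6EI) at the far end, so f₁₁ = f₂₂ = 2.933/EI and f₁₂ = f₂₁ = 1.467/EI.
Compatibility — zero rotation at each built-in end:
  2.933 M_X + 1.467 M_Y = 528.6
  1.467 M_X + 2.933 M_Y = 724.7
Solving the pair gives M_X = 75.56 kN·m and M_Y = 209.3 kN·m (hogging).

M_X = 75.56 kN·m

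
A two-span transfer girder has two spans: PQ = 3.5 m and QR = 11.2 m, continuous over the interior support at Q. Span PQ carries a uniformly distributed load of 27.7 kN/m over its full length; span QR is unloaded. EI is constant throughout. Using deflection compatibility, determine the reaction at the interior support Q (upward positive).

R_Q = 52.26 kN

Insert a hinge at Q; M_Q is the redundant, and each span becomes simply supported.
Discontinuity in slope at Q on the released structure — sum the simple-span end rotations:
  span PQ: UDL 27.7: wL³/(24EI) = 49.48/EI
  relative rotation θ_0 = (49.48 + 0)/EI = 49.48/EI
A unit hogging moment at Q produces rotation L₁/(3EI) + L₂/(3EI) = 4.9/EI.
Slope continuity at Q: θ_0 = M_Q·4.9/EI, so M_Q = 49.48/4.9 = 10.1 kN·m (hogging).
Span PQ, ΣM about P with M_Q applied at Q: R_Q^{PQ}·3.5 = 169.7 + 10.1, so R_Q^{PQ} = 51.36 kN and R_P = 96.95 − 51.36 = 45.59 kN.
Span QR, ΣM about R: R_Q^{QR}·11.2 = 0 + 10.1, so R_Q^{QR} = 0.9017 kN and R_R = 0 − 0.9017 = -0.9017 kN.
R_Q = 51.36 + 0.9017 = 52.26 kN.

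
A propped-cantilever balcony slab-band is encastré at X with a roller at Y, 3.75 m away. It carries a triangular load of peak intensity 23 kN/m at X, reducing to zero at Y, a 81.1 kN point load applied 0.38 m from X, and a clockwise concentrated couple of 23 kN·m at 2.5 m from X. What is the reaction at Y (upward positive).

Take the reaction at Y as the redundant and release it; the primary structure is a cantilever fixed at X.
Downward deflection at the released point Y due to the loads:
  triangular load, peak 23 at the fixed end: w₀L⁴/(30EI) = 151.6/EI
  point load 81.1 at a = 0.38: Pa²(3L − a)/(6EI) = 21.22/EI
  clockwise couple 23 at a = 2.5: M₀a(2L − a)/(2EI) = 143.8/EI
  δ_0 = 316.6/EI
Flexibility coefficient — unit upward force at Y: δ_{YY} = L³/(3EI) = 17.58/EI.
The prop prevents deflection at Y: R_Y = δ_0/δ_{YY} = 316.6/17.58 = 18.01 kN.

R_Y = 18.01 kN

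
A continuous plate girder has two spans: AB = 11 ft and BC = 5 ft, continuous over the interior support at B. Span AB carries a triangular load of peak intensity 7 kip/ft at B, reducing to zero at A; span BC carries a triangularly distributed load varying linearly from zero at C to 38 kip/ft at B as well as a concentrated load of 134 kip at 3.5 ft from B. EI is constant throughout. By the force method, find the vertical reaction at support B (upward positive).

Insert a hinge at B; M_B is the redundant, and each span becomes simply supported.
Rotations at B on the released spans (each span's end-slope, ×1/EI):
  span AB: triangular load, peak 7: w₀L³/(45EI) = 207/EI
  span BC: triangular load, peak 38: w₀L³/(45EI) = 105.6/EI
  span BC: point load 134 at a = 3.5: Pab(L + b)/(6LEI) = 152.4/EI
  relative rotation θ_0 = (207 + 258)/EI = 465/EI
A unit hogging moment at B produces rotation L₁/(3EI) + L₂/(3EI) = 5.333/EI.
Slope continuity at B: θ_0 = M_B·5.333/EI, so M_B = 465/5.333 = 87.19 kip·ft (hogging).
Span AB, ΣM about A with M_B applied at B: R_B^{AB}·11 = 282.3 + 87.19, so R_B^{AB} = 33.59 kip and R_A = 38.5 − 33.59 = 4.907 kip.
Span BC, ΣM about C: R_B^{BC}·5 = 517.7 + 87.19, so R_B^{BC} = 121 kip and R_C = 229 − 121 = 108 kip.
R_B = 33.59 + 121 = 154.6 kip.

R_B = 154.6 kip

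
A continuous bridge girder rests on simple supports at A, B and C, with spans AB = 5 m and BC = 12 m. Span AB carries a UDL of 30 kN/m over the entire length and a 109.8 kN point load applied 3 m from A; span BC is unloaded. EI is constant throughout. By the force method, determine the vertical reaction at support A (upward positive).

Insert a hinge at B; M_B is the redundant, and each span becomes simply supported.
Rotations at B on the released spans (each span's end-slope, ×1/EI):
  span AB: UDL 30: wL³/(24EI) = 156.2/EI
  span AB: point load 109.8 at a = 3: Pab(L + a)/(6LEI) = 175.7/EI
  relative rotation θ_0 = (331.9 + 0)/EI = 331.9/EI
A unit hogging moment at B produces rotation L₁/(3EI) + L₂/(3EI) = 5.667/EI.
Compatibility: M_B·(L₁+L₂)/(3EI) = θ_0, giving M_B = 58.58 kN·m (hogging).
Span AB, ΣM about A with M_B applied at B: R_B^{AB}·5 = 704.4 + 58.58, so R_B^{AB} = 152.6 kN and R_A = 259.8 − 152.6 = 107.2 kN.

R_A = 107.2 kN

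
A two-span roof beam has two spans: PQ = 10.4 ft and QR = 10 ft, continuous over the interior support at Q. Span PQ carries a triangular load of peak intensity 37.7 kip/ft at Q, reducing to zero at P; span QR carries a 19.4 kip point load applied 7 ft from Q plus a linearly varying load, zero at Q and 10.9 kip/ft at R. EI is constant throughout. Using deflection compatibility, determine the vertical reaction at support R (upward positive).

R_R = 31.64 kip

Take M_Q as the redundant. Released structure: two simple spans PQ and QR with a hinge at Q.
Discontinuity in slope at Q on the released structure — sum the simple-span end rotations:
  span PQ: triangular load, peak 37.7: w₀L³/(45EI) = 942.4/EI
  span QR: point load 19.4 at a = 7: Pab(L + b)/(6LEI) = 88.27/EI
  span QR: triangular load, peak 10.9: 7w₀L³/(360EI) = 211.9/EI
  relative rotation θ_0 = (942.4 + 300.2)/EI = 1243/EI
A unit hogging moment at Q produces rotation L₁/(3EI) + L₂/(3EI) = 6.8/EI.
Slope continuity at Q: θ_0 = M_Q·6.8/EI, so M_Q = 1243/6.8 = 182.7 kip·ft (hogging).
Span QR, ΣM about R: R_Q^{QR}·10 = 239.9 + 182.7, so R_Q^{QR} = 42.26 kip and R_R = 73.9 − 42.26 = 31.64 kip.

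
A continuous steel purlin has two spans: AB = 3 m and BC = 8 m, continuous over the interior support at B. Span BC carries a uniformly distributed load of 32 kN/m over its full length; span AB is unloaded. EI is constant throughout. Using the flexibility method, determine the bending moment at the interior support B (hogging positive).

Release continuity at B by inserting a hinge; the redundant is the internal moment M_B. The primary structure is two simply-supported spans AB and BC.
End slopes at the hinge B, treating each span as simply supported:
  span BC: UDL 32: wL³/(24EI) = 682.7/EI
  relative rotation θ_0 = (0 + 682.7)/EI = 682.7/EI
A unit hogging moment at B produces rotation L₁/(3EI) + L₂/(3EI) = 3.667/EI.
Compatibility: M_B·(L₁+L₂)/(3EI) = θ_0, giving M_B = 186.2 kN·m (hogging).

M_B = 186.2 kN·m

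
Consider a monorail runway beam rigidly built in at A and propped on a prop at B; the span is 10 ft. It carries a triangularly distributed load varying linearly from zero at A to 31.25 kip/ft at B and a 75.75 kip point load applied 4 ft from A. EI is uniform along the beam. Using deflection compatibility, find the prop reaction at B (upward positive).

Choose R_B as the redundant. The primary structure is the cantilever fixed at A.
Downward deflection at the released point B due to the loads:
  triangular load, peak 31.25 at the free end: 11w₀L⁴/(120EI) = 28646/EI
  point load 75.75 at a = 4: Pa²(3L − a)/(6EI) = 5252/EI
  δ_0 = 33898/EI
Tip deflection under a unit load at B: L³/(3EI) = 333.3/EI.
Compatibility at B: δ_0 − R_B·δ_{BB} = 0, so R_B = 33898/333.3 = 101.7 kip.

R_B = 101.7 kip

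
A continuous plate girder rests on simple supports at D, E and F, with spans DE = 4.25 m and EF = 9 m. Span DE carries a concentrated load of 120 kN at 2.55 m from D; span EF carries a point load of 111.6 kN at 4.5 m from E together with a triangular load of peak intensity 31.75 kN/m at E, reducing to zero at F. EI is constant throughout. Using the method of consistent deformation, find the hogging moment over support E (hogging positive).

M_E = 275.8 kN·m

Insert a hinge at E; M_E is the redundant, and each span becomes simply supported.
Rotations at E on the released spans (each span's end-slope, ×1/EI):
  span DE: point load 120 at a = 2.55: Pab(L + a)/(6LEI) = 138.7/EI
  span EF: point load 111.6 at a = 4.5: Pab(L + b)/(6LEI) = 565/EI
  span EF: triangular load, peak 31.75: w₀L³/(45EI) = 514.4/EI
  relative rotation θ_0 = (138.7 + 1079)/EI = 1218/EI
A unit hogging moment at E produces rotation L₁/(3EI) + L₂/(3EI) = 4.417/EI.
Slope continuity at E: θ_0 = M_E·4.417/EI, so M_E = 1218/4.417 = 275.8 kN·m (hogging).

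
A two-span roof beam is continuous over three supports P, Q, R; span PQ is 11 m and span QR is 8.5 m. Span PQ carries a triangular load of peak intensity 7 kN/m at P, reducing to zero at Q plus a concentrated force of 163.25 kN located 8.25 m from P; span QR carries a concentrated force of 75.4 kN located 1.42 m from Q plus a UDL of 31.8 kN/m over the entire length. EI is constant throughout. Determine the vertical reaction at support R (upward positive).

Take M_Q as the redundant. Released structure: two simple spans PQ and QR with a hinge at Q.
End slopes at the hinge Q, treating each span as simply supported:
  span PQ: triangular load, peak 7: 7w₀L³/(360EI) = 181.2/EI
  span PQ: point load 163.25 at a = 8.25: Pab(L + a)/(6LEI) = 1080/EI
  span QR: point load 75.4 at a = 1.42: Pab(L + b)/(6LEI) = 231.6/EI
  span QR: UDL 31.8: wL³/(24EI) = 813.7/EI
  relative rotation θ_0 = (1261 + 1045)/EI = 2307/EI
A unit hogging moment at Q produces rotation L₁/(3EI) + L₂/(3EI) = 6.5/EI.
Slope continuity at Q: θ_0 = M_Q·6.5/EI, so M_Q = 2307/6.5 = 354.9 kN·m (hogging).
Span QR, ΣM about R: R_Q^{QR}·8.5 = 1683 + 354.9, so R_Q^{QR} = 239.7 kN and R_R = 345.7 − 239.7 = 106 kN.

R_R = 106 kN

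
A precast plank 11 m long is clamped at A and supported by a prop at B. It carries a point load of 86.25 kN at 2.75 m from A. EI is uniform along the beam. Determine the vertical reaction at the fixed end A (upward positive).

Choose R_B as the redundant. The primary structure is the cantilever fixed at A.
Primary-structure tip deflection at B by superposition:
  point load 86.25 at a = 2.75: Pa²(3L − a)/(6EI) = 3289/EI
Tip deflection under a unit load at B: L³/(3EI) = 443.7/EI.
Compatibility at B: δ_0 − R_B·δ_{BB} = 0, so R_B = 3289/443.7 = 7.412 kN.
Vertical equilibrium: R_A = ΣP − R_B = 86.25 − 7.412 = 78.84 kN.

R_A = 78.84 kN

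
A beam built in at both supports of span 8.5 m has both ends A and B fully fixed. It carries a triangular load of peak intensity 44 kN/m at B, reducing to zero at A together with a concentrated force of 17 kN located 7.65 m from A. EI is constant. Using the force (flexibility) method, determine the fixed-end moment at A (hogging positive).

Take the two fixed-end moments M_A, M_B as redundants; the released structure is the simple span AB.
End rotations of the released simple span under the applied load (×1/EI):
  at A: triangular load, peak 44: 7w₀L³/(360EI) = 525.4/EI
  at B: triangular load, peak 44: w₀L³/(45EI) = 600.5/EI
  at A: point load 17 at a = 7.65: Pab(L + b)/(6LEI) = 20.27/EI
  at B: point load 17 at a = 7.65: Pab(L + a)/(6LEI) = 35.01/EI
  θ_A0 = 545.7/EI,  θ_B0 = 635.5/EI
Flexibility coefficients: a unit moment at one end gives L/(3EI) there and L/(6EI) at the far end, so f₁₁ = f₂₂ = 2.833/EI and f₁₂ = f₂₁ = 1.417/EI.
Compatibility — zero rotation at each built-in end:
  2.833 M_A + 1.417 M_B = 545.7
  1.417 M_A + 2.833 M_B = 635.5
Solving the pair gives M_A = 107.3 kN·m and M_B = 170.7 kN·m (hogging).

M_A = 107.3 kN·m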